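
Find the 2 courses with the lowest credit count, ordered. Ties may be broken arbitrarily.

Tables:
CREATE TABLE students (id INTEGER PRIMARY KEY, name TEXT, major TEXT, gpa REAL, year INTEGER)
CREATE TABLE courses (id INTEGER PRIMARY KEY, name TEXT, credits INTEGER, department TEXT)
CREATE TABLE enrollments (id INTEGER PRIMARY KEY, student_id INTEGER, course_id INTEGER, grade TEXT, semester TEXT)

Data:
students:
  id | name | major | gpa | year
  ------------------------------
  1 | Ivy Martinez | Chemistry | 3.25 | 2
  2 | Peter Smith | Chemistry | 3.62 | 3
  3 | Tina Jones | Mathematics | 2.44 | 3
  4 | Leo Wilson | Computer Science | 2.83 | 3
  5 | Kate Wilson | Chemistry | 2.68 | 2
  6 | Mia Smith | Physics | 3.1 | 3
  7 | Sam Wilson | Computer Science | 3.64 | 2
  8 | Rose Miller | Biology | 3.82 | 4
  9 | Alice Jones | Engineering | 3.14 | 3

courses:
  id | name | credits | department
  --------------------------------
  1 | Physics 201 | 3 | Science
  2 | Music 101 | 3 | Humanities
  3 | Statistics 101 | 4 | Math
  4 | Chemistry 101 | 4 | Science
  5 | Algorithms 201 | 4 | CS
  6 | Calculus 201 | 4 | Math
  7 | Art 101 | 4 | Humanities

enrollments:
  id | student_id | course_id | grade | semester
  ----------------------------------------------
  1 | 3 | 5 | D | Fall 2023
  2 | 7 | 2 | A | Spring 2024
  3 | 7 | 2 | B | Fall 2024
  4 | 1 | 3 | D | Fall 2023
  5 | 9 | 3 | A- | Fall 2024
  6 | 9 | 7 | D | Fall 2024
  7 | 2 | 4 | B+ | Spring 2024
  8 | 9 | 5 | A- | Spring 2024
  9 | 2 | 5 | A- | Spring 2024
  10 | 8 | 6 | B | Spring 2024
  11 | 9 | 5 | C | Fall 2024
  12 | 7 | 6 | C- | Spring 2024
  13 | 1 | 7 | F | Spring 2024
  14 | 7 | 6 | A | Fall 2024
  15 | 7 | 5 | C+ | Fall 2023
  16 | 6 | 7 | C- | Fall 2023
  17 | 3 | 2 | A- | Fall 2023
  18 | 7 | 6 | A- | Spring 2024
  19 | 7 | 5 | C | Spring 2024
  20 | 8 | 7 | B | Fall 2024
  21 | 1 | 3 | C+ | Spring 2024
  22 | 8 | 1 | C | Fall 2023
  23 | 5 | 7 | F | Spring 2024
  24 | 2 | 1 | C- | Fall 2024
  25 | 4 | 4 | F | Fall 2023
SELECT name, credits FROM courses ORDER BY credits ASC LIMIT 2

Execution result:
name | credits
Physics 201 | 3
Music 101 | 3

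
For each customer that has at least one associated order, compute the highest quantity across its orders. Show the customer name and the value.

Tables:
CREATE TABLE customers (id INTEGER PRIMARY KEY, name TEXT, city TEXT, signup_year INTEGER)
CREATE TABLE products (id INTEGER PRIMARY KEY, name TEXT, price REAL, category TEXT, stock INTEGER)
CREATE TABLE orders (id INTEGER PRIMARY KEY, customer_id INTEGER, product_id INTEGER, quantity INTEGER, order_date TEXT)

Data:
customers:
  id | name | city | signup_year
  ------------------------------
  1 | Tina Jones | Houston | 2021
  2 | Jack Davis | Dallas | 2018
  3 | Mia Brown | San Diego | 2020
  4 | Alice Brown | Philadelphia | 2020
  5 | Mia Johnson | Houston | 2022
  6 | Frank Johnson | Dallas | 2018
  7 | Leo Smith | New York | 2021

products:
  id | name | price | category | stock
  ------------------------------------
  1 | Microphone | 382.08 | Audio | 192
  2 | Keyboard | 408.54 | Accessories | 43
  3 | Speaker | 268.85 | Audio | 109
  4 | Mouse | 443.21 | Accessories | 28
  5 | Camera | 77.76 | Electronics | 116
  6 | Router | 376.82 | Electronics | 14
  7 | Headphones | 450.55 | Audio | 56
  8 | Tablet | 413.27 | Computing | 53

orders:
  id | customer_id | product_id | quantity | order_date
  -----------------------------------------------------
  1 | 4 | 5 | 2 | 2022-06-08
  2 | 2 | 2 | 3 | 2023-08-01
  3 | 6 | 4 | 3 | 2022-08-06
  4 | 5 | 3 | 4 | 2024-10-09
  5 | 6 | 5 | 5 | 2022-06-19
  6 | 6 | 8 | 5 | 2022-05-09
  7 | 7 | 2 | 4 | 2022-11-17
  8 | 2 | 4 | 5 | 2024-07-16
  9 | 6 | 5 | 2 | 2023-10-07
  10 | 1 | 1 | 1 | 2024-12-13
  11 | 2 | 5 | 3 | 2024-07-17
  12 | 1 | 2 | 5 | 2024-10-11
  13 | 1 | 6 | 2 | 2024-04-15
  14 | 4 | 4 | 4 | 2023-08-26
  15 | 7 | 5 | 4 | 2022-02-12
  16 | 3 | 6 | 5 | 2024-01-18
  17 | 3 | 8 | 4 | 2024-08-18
SELECT p.name, MAX(c.quantity) AS max_quantity FROM orders c JOIN customers p ON c.customer_id = p.id GROUP BY p.id, p.name

Execution result:
name | max_quantity
Tina Jones | 5
Jack Davis | 5
Mia Brown | 5
Alice Brown | 4
Mia Johnson | 4
Frank Johnson | 5
Leo Smith | 4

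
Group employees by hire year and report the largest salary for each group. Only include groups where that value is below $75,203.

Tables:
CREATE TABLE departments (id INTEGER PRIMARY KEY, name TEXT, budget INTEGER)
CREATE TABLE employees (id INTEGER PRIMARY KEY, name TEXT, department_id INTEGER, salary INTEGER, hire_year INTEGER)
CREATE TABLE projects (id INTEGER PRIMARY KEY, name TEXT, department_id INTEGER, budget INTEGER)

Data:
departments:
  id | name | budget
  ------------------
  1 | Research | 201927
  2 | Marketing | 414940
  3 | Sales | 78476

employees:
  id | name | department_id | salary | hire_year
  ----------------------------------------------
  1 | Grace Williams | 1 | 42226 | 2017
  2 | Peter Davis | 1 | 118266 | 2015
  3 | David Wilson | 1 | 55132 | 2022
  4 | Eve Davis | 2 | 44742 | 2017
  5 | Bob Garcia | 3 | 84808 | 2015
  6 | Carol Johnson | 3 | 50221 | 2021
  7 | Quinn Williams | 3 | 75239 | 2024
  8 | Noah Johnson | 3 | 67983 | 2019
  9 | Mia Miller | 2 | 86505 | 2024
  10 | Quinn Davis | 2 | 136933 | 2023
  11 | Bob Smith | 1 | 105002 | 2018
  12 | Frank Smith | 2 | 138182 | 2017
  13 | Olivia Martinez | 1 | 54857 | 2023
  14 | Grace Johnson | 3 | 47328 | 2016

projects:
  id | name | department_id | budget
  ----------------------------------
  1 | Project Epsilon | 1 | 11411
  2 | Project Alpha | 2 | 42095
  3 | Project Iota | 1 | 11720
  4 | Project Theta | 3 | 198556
SELECT hire_year, MAX(salary) AS max_salary FROM employees GROUP BY hire_year HAVING MAX(salary) < 75203

Execution result:
hire_year | max_salary
2016 | 47328
2019 | 67983
2021 | 50221
2022 | 55132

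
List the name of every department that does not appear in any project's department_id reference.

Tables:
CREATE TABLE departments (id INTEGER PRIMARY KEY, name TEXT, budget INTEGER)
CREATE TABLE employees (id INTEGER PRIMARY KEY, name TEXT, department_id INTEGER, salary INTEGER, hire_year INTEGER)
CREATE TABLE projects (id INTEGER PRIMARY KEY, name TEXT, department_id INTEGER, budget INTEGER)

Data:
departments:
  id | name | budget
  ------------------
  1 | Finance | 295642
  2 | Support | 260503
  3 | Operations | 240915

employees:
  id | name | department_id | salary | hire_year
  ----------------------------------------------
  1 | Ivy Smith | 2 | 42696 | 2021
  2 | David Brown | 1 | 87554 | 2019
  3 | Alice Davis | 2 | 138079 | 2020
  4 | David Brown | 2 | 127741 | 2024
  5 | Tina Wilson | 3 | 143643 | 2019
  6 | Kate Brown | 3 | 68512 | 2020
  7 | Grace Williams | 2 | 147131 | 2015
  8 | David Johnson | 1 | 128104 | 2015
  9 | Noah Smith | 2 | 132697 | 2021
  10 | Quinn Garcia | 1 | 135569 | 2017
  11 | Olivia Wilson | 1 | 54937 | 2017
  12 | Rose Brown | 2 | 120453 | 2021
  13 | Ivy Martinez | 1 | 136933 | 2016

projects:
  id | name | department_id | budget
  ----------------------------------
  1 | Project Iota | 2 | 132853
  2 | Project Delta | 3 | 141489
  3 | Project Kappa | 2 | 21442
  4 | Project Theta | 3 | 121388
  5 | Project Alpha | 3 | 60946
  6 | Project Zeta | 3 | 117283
SELECT p.name FROM departments p LEFT JOIN projects c ON c.department_id = p.id WHERE c.id IS NULL

Execution result:
Finance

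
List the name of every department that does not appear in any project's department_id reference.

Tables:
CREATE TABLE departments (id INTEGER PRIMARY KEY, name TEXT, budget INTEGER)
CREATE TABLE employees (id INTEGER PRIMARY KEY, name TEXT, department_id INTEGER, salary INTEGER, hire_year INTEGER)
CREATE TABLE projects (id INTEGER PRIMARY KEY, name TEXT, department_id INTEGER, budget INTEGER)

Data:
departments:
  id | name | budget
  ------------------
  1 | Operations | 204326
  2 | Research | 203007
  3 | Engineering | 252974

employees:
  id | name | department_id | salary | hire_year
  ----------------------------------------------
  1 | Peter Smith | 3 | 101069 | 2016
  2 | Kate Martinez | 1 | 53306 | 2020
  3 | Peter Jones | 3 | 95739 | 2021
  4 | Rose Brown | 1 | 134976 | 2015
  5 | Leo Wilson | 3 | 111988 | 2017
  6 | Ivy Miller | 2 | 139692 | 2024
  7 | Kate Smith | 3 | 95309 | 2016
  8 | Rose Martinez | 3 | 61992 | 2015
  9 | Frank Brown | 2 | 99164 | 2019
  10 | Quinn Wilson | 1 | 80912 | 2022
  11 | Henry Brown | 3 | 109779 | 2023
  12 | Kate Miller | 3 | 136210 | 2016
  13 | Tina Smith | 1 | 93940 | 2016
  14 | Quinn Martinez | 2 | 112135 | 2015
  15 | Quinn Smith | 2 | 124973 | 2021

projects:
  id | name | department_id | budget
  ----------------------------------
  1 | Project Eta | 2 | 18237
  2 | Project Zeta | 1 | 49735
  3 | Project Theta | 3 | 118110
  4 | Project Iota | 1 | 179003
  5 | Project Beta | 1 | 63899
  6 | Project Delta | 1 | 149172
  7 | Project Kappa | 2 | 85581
SELECT p.name FROM departments p LEFT JOIN projects c ON c.department_id = p.id WHERE c.id IS NULL

Execution result:
(no rows)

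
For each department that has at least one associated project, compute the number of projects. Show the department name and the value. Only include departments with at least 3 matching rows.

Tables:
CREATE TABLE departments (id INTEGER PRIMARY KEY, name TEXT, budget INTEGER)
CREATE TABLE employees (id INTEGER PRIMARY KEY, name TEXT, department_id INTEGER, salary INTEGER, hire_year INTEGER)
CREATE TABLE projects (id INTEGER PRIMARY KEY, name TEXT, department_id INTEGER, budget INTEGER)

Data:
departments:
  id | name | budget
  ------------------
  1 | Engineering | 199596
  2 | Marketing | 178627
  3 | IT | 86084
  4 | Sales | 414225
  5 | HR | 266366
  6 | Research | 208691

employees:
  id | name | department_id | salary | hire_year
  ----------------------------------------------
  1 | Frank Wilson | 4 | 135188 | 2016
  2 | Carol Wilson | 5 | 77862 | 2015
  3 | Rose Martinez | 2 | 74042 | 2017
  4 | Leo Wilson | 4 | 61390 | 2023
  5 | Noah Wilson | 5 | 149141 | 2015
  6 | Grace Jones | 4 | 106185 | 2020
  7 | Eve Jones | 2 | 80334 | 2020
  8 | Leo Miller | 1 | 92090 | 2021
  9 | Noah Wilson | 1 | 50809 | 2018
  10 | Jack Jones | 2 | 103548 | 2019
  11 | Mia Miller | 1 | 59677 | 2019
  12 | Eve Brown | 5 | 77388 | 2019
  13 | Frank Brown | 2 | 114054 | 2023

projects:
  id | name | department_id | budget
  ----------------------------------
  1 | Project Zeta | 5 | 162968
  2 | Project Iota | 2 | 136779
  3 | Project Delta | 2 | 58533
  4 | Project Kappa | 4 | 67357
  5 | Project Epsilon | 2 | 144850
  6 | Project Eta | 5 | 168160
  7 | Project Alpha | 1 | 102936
SELECT p.name, COUNT(*) AS n FROM projects c JOIN departments p ON c.department_id = p.id GROUP BY p.id, p.name HAVING COUNT(*) >= 3

Execution result:
name | n
Marketing | 3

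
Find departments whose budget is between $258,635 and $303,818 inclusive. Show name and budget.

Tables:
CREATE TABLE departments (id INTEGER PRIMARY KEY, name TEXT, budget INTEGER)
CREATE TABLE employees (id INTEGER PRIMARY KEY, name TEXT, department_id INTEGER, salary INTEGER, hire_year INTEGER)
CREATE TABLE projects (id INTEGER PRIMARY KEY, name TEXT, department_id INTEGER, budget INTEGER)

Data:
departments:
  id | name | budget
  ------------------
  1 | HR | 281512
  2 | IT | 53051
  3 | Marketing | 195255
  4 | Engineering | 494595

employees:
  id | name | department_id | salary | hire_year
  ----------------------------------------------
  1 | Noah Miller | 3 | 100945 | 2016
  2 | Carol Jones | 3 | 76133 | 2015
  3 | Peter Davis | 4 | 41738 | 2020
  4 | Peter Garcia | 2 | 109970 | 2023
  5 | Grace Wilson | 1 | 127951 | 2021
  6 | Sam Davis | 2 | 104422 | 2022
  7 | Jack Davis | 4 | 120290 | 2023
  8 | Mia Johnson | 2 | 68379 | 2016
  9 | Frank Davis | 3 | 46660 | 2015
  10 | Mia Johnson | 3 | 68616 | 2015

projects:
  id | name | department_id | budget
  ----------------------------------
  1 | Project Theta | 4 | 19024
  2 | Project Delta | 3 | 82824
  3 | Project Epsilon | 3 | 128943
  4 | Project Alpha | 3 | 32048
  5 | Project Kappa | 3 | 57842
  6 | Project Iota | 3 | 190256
SELECT name, budget FROM departments WHERE budget BETWEEN 258635 AND 303818

Execution result:
name | budget
HR | 281512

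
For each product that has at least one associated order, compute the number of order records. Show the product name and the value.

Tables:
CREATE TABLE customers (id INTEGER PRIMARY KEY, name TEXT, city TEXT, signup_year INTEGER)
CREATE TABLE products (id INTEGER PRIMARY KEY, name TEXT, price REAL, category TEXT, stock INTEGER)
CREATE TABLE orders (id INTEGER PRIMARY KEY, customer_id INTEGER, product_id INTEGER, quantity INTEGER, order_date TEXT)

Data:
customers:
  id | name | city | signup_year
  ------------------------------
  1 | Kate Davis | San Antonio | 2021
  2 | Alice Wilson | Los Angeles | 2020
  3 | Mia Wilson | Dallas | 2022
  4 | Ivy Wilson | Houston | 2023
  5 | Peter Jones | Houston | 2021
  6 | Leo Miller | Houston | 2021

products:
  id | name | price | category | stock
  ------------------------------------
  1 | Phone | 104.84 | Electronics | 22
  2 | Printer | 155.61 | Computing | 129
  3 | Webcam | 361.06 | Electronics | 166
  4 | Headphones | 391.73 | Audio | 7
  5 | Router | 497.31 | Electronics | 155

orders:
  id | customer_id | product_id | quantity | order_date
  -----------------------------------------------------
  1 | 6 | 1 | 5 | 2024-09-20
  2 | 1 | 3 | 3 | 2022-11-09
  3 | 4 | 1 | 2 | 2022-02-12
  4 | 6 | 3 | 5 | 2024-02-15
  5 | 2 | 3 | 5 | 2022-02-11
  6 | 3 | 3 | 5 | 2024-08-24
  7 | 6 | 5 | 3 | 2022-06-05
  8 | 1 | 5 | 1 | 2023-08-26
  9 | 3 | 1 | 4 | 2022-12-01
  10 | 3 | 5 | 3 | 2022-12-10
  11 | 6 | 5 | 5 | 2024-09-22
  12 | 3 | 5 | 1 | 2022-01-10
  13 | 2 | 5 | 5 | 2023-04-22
SELECT p.name, COUNT(*) AS n FROM orders c JOIN products p ON c.product_id = p.id GROUP BY p.id, p.name

Execution result:
name | n
Phone | 3
Webcam | 4
Router | 6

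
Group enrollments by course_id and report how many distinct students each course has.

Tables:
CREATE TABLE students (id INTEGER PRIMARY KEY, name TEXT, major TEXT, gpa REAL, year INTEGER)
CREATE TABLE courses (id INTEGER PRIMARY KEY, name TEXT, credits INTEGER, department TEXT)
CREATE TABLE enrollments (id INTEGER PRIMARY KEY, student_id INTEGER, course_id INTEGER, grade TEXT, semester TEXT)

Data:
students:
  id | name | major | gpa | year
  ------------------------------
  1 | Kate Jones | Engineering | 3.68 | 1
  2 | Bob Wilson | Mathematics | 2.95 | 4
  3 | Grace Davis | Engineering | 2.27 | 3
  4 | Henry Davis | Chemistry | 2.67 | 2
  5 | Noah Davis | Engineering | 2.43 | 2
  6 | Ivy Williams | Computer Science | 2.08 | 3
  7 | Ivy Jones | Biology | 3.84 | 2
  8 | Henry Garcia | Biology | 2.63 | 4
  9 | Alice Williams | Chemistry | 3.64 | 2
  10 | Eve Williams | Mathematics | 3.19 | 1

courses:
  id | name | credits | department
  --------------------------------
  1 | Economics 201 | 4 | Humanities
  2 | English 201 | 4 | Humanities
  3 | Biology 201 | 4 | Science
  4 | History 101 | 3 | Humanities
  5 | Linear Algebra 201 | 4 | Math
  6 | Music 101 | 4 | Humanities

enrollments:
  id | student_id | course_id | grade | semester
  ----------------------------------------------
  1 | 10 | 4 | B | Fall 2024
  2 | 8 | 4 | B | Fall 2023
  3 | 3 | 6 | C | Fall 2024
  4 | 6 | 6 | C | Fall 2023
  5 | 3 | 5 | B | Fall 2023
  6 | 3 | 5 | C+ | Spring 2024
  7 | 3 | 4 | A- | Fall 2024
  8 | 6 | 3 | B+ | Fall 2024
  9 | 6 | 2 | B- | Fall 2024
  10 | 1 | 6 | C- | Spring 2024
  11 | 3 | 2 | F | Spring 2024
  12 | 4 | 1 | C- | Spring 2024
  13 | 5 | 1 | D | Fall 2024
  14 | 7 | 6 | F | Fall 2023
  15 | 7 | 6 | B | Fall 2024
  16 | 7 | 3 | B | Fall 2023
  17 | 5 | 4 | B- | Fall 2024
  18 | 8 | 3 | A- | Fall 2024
SELECT course_id, COUNT(DISTINCT student_id) AS distinct_student_count FROM enrollments GROUP BY course_id

Execution result:
course_id | distinct_student_count
1 | 2
2 | 2
3 | 3
4 | 4
5 | 1
6 | 4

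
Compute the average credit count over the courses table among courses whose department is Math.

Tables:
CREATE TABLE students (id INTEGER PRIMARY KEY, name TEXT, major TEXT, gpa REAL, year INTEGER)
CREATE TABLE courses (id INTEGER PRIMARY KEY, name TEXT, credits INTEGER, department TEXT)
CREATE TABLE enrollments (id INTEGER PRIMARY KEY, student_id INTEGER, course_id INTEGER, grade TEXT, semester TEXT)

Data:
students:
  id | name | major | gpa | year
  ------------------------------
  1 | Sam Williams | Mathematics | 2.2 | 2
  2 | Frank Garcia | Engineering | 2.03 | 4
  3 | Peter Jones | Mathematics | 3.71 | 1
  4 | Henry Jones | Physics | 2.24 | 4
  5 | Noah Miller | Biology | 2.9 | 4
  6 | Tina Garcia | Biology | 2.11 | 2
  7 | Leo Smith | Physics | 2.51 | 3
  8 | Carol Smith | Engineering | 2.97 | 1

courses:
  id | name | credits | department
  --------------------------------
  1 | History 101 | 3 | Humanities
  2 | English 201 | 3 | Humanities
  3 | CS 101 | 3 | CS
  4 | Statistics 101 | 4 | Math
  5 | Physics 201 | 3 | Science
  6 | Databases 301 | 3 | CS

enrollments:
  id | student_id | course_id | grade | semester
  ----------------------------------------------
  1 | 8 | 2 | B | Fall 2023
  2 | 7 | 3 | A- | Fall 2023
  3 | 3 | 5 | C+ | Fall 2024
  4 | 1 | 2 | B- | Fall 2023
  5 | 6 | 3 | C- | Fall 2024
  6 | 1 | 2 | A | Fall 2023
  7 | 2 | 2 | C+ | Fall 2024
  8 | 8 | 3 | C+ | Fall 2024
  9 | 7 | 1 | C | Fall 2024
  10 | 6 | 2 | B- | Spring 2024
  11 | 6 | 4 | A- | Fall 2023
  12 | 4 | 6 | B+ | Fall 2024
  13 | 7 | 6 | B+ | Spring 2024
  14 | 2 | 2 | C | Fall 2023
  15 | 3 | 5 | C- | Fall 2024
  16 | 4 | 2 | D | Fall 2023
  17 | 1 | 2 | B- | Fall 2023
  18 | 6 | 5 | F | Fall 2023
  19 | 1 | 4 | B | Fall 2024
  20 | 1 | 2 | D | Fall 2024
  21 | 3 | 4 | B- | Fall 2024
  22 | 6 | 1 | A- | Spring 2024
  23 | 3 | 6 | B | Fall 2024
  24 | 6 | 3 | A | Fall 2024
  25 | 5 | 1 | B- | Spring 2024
SELECT AVG(credits) FROM courses WHERE department = 'Math'

Execution result:
4.00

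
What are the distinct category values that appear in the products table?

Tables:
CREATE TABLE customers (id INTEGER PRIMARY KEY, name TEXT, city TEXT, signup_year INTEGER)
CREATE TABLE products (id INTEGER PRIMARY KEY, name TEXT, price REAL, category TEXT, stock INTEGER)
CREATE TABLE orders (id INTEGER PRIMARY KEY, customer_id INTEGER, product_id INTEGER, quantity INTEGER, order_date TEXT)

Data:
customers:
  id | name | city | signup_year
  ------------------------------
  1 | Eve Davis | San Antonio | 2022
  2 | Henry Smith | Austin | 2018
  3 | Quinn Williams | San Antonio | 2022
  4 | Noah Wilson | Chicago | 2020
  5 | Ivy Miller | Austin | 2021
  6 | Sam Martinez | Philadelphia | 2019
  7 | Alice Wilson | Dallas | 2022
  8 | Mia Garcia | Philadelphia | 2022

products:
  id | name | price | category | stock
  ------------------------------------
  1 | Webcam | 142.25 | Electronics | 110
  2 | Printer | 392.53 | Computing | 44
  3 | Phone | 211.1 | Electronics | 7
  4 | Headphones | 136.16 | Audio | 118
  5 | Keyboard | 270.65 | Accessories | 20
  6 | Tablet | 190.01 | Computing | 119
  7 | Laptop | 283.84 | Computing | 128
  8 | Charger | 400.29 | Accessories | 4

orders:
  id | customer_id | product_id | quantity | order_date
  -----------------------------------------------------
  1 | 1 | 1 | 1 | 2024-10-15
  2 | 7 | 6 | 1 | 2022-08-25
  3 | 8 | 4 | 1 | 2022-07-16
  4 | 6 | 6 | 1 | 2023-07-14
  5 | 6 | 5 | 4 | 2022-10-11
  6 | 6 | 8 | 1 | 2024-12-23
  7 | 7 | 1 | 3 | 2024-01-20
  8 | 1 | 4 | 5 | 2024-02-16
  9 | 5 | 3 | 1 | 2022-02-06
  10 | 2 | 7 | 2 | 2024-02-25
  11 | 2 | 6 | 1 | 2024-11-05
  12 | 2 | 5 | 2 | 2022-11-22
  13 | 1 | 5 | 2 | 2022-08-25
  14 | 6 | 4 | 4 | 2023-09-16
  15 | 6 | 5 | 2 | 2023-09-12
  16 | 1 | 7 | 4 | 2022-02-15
SELECT DISTINCT category FROM products

Execution result:
category
Electronics
Computing
Audio
Accessories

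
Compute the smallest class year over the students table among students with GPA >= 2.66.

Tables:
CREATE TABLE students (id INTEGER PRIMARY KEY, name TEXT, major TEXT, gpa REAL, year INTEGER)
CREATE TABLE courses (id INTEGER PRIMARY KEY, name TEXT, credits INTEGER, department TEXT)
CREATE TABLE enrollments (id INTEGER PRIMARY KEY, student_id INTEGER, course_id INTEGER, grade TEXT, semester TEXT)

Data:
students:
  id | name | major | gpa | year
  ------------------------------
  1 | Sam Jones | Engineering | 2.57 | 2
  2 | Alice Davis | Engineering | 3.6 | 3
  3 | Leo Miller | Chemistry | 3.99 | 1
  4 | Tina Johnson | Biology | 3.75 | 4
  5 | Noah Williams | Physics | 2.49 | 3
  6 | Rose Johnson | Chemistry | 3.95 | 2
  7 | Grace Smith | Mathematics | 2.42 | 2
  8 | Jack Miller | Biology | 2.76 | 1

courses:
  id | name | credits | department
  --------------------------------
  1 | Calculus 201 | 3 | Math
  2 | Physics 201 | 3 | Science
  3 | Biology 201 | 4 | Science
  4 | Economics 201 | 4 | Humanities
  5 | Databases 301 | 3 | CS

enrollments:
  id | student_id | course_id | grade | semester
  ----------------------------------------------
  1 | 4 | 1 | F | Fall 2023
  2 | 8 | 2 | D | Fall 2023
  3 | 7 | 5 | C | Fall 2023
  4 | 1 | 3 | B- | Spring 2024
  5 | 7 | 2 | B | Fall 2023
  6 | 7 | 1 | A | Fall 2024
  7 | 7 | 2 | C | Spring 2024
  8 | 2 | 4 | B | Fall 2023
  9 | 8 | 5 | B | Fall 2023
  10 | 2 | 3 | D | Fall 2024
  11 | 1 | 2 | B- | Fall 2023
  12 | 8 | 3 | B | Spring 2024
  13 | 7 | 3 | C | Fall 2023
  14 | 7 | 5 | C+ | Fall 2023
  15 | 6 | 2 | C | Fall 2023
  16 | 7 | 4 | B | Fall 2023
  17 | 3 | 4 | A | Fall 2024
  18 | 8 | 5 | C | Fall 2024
SELECT MIN(year) FROM students WHERE gpa >= 2.66

Execution result:
1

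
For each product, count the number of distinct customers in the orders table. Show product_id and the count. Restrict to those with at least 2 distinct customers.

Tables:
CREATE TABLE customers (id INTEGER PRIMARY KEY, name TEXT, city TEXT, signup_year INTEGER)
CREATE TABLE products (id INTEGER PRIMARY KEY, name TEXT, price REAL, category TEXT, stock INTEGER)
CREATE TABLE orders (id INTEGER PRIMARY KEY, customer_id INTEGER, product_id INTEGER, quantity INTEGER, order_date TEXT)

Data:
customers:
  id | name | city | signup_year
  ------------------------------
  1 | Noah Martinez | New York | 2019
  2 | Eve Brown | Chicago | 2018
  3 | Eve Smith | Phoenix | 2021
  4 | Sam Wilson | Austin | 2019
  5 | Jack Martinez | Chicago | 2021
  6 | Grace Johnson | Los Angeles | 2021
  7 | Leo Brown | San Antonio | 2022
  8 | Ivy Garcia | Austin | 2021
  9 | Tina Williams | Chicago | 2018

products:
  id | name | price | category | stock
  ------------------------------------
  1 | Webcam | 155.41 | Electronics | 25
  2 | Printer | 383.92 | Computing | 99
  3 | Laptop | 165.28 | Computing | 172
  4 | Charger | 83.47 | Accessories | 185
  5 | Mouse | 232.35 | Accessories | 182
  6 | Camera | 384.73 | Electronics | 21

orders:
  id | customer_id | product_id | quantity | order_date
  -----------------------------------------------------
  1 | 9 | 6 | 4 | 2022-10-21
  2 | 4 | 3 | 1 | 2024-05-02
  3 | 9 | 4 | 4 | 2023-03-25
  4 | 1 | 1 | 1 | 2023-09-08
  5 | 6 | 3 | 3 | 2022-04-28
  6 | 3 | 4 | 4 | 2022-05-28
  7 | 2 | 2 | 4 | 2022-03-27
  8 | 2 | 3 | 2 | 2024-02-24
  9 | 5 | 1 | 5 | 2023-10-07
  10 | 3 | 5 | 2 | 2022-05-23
SELECT product_id, COUNT(DISTINCT customer_id) AS distinct_customer_count FROM orders GROUP BY product_id HAVING COUNT(DISTINCT customer_id) >= 2

Execution result:
product_id | distinct_customer_count
1 | 2
3 | 3
4 | 2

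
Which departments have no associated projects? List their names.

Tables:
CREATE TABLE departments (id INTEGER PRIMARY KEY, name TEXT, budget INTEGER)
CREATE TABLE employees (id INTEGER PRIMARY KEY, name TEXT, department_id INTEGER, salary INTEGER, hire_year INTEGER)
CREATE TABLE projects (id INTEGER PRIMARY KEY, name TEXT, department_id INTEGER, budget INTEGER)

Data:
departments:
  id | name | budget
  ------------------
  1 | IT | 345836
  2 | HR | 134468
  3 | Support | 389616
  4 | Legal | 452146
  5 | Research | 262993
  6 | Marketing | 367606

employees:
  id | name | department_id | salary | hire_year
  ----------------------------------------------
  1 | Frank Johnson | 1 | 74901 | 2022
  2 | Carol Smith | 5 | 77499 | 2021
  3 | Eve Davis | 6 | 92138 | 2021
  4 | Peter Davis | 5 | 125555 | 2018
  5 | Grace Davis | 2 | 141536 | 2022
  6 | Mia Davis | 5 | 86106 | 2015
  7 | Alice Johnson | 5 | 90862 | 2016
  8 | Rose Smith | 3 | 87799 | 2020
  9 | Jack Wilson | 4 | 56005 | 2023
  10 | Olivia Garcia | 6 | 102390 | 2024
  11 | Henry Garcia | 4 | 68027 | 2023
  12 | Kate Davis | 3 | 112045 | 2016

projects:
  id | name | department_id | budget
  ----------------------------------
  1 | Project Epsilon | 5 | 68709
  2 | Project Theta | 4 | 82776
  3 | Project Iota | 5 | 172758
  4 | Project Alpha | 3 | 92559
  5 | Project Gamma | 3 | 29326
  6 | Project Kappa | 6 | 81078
SELECT p.name FROM departments p LEFT JOIN projects c ON c.department_id = p.id WHERE c.id IS NULL

Execution result:
name
IT
HR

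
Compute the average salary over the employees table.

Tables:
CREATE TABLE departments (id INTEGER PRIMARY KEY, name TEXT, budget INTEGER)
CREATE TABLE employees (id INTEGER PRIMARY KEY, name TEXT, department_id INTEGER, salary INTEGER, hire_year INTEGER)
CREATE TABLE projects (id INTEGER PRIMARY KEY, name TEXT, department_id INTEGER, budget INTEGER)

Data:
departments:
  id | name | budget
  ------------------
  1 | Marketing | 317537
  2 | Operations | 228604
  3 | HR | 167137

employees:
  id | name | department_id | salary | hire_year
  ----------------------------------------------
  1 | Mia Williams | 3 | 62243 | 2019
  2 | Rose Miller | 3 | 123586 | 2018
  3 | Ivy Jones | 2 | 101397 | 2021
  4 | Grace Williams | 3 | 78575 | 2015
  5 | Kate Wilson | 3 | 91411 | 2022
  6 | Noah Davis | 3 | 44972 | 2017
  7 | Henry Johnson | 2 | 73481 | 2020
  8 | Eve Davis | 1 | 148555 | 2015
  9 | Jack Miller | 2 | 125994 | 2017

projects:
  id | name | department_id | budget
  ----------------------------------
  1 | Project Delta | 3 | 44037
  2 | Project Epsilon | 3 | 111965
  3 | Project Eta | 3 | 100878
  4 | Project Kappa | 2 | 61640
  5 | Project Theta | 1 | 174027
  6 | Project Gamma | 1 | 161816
SELECT AVG(salary) FROM employees

Execution result:
94468.22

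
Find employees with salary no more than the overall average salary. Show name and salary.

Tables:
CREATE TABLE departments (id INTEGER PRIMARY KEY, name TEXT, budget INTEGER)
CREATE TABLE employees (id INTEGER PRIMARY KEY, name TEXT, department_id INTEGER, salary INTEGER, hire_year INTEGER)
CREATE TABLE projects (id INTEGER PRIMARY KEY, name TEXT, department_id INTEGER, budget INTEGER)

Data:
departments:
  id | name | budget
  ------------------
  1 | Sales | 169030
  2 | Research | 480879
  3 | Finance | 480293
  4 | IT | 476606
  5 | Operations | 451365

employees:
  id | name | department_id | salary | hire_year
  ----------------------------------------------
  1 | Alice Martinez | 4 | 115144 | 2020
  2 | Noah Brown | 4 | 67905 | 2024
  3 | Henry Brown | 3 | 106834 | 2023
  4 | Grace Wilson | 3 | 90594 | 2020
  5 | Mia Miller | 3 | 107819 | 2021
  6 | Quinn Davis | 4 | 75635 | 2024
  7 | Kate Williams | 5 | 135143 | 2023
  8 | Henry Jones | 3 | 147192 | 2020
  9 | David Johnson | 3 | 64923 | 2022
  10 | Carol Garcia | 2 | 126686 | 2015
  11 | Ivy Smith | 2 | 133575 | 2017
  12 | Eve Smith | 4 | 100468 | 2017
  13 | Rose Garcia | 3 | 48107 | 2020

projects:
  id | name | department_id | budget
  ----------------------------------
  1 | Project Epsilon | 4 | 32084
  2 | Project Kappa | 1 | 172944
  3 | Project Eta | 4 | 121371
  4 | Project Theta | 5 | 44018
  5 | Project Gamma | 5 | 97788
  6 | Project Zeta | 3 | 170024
SELECT name, salary FROM employees WHERE salary <= (SELECT AVG(salary) FROM employees)

Execution result:
name | salary
Noah Brown | 67905
Grace Wilson | 90594
Quinn Davis | 75635
David Johnson | 64923
Eve Smith | 100468
Rose Garcia | 48107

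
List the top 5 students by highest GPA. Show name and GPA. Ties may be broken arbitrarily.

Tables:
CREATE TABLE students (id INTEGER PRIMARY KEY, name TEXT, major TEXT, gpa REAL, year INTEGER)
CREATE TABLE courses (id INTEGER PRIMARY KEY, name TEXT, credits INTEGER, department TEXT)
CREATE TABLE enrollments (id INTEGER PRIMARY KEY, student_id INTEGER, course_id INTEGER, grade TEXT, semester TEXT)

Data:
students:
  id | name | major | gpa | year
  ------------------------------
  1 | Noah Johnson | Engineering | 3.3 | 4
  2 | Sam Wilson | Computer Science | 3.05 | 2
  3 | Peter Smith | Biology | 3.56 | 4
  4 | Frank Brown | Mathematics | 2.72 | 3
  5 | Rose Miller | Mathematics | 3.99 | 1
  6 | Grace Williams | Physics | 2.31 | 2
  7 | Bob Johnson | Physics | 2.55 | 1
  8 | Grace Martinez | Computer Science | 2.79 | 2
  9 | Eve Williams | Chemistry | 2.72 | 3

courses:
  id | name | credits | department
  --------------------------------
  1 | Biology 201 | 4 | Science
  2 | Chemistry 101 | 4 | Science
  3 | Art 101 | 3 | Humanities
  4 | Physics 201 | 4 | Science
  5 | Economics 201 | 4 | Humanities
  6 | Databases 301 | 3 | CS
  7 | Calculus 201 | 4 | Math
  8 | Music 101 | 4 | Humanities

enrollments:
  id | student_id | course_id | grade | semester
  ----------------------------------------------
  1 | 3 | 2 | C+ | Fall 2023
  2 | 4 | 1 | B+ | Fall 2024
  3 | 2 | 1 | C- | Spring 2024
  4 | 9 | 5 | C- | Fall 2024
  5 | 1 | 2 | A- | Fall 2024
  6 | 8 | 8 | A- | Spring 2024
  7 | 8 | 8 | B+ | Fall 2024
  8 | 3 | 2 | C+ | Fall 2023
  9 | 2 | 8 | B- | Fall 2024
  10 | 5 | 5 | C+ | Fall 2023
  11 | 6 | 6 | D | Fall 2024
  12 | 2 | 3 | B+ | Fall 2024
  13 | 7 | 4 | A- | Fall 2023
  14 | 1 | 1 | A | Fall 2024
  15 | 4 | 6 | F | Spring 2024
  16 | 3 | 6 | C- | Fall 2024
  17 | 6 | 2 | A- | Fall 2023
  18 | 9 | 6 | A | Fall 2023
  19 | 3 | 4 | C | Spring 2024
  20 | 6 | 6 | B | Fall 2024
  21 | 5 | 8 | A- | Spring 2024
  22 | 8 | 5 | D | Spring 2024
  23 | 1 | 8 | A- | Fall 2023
SELECT name, gpa FROM students ORDER BY gpa DESC LIMIT 5

Execution result:
name | gpa
Rose Miller | 3.99
Peter Smith | 3.56
Noah Johnson | 3.30
Sam Wilson | 3.05
Grace Martinez | 2.79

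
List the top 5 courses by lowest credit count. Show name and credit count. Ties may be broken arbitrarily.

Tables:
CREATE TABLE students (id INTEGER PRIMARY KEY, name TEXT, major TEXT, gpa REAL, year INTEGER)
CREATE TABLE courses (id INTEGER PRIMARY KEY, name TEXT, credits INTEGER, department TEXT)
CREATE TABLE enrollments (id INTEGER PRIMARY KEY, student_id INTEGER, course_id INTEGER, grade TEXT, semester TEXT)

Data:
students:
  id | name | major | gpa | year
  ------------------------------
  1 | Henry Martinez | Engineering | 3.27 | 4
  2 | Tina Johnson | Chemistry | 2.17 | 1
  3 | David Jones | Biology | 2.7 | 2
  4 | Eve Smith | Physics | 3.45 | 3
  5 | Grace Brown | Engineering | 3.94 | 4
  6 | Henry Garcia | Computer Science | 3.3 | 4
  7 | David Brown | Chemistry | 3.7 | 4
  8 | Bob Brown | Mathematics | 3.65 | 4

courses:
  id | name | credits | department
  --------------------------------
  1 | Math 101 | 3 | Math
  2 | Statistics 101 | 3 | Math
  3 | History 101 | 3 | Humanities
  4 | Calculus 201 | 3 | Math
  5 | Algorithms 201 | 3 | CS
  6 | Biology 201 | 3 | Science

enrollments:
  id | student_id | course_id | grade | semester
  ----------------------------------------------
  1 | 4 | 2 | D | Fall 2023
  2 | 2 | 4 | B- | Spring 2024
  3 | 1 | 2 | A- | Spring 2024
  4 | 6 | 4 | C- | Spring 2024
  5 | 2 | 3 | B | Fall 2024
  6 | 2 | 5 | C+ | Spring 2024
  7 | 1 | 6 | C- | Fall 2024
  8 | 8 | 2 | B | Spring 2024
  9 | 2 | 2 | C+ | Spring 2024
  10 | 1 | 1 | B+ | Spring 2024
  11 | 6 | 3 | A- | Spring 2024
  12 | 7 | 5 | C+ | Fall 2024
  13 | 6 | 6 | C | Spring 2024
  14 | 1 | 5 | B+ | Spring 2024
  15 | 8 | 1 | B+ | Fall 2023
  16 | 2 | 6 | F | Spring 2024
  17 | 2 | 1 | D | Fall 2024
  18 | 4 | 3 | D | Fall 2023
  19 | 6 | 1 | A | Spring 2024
SELECT name, credits FROM courses ORDER BY credits ASC LIMIT 5

Execution result:
name | credits
Math 101 | 3
Statistics 101 | 3
History 101 | 3
Calculus 201 | 3
Algorithms 201 | 3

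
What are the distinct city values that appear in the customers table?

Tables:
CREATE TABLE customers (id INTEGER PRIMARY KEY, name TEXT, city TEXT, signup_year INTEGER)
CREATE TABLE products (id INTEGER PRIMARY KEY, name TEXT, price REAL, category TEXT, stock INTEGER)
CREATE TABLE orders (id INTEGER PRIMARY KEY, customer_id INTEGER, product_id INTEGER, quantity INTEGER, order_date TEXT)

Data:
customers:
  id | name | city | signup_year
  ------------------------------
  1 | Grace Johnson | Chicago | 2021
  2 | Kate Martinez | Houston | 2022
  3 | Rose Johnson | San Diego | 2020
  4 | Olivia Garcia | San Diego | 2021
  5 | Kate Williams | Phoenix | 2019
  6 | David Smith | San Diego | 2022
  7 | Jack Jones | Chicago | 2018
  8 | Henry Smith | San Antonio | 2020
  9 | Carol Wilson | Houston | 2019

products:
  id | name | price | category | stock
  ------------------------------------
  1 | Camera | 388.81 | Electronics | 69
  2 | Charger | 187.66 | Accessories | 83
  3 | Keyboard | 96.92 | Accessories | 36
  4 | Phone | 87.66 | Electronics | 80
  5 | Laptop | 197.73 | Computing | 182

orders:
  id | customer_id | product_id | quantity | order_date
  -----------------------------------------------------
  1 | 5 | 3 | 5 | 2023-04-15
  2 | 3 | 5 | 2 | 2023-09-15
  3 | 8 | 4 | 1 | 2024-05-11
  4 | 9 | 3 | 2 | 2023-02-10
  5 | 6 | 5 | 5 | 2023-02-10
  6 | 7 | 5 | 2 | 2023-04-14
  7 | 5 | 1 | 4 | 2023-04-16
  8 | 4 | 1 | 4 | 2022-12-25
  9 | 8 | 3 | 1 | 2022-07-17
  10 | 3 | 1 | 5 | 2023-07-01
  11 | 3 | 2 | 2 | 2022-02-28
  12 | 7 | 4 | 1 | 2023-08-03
SELECT DISTINCT city FROM customers

Execution result:
city
Chicago
Houston
San Diego
Phoenix
San Antonio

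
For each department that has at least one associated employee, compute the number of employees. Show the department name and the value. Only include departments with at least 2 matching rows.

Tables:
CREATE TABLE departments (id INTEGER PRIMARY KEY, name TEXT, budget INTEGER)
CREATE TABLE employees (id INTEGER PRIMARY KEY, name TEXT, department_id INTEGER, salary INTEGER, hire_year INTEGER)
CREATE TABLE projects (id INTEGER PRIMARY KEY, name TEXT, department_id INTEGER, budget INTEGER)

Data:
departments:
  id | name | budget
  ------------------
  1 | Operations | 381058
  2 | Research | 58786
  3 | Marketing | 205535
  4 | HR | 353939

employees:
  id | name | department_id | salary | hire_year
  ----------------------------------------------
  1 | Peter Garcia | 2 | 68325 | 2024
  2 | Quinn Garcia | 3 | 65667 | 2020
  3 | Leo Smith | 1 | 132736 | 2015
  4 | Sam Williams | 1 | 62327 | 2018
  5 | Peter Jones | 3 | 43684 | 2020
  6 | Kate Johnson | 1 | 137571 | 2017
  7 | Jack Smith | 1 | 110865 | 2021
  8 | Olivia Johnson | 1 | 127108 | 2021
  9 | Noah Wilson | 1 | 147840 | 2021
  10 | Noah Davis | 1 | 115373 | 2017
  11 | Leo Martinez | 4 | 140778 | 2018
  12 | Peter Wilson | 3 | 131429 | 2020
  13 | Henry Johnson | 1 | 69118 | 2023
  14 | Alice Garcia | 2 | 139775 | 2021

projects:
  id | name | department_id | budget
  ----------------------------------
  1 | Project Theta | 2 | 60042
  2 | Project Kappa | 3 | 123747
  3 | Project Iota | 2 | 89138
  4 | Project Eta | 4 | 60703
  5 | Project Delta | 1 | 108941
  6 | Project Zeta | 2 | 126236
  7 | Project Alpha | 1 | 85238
SELECT p.name, COUNT(*) AS n FROM employees c JOIN departments p ON c.department_id = p.id GROUP BY p.id, p.name HAVING COUNT(*) >= 2

Execution result:
name | n
Operations | 8
Research | 2
Marketing | 3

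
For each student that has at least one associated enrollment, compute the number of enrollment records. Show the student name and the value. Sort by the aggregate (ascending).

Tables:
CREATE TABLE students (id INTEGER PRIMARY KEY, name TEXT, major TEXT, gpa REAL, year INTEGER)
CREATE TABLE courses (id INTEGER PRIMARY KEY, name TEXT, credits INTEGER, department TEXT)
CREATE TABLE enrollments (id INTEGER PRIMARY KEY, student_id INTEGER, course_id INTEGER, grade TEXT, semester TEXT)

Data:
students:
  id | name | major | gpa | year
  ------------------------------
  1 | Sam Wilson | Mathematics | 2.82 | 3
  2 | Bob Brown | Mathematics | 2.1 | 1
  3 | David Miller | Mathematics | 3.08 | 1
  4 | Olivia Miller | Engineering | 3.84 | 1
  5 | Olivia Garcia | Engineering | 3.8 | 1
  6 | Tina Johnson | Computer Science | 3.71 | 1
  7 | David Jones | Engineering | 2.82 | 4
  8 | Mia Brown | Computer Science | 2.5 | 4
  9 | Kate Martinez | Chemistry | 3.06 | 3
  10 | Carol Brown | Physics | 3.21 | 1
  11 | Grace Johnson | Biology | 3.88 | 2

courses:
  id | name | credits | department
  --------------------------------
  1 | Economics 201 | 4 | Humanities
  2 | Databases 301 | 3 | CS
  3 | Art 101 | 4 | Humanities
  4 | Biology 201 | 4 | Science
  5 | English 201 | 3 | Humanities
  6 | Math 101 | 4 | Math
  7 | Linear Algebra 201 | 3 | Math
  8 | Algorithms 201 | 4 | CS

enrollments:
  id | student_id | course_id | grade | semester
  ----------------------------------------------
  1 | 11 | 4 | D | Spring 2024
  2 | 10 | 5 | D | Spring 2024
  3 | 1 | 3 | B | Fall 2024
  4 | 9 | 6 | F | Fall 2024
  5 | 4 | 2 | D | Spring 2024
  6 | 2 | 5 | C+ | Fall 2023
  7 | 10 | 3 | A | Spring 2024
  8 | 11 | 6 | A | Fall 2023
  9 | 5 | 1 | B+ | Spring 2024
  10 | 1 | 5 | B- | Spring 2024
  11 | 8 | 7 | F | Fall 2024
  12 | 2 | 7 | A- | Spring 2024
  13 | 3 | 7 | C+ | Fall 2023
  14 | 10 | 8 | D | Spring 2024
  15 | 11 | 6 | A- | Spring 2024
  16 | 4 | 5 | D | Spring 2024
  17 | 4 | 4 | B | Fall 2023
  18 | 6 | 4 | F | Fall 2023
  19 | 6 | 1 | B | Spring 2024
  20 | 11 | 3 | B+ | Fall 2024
SELECT p.name, COUNT(*) AS n FROM enrollments c JOIN students p ON c.student_id = p.id GROUP BY p.id, p.name ORDER BY n ASC

Execution result:
name | n
David Miller | 1
Olivia Garcia | 1
Mia Brown | 1
Kate Martinez | 1
Sam Wilson | 2
Bob Brown | 2
Tina Johnson | 2
Olivia Miller | 3
Carol Brown | 3
Grace Johnson | 4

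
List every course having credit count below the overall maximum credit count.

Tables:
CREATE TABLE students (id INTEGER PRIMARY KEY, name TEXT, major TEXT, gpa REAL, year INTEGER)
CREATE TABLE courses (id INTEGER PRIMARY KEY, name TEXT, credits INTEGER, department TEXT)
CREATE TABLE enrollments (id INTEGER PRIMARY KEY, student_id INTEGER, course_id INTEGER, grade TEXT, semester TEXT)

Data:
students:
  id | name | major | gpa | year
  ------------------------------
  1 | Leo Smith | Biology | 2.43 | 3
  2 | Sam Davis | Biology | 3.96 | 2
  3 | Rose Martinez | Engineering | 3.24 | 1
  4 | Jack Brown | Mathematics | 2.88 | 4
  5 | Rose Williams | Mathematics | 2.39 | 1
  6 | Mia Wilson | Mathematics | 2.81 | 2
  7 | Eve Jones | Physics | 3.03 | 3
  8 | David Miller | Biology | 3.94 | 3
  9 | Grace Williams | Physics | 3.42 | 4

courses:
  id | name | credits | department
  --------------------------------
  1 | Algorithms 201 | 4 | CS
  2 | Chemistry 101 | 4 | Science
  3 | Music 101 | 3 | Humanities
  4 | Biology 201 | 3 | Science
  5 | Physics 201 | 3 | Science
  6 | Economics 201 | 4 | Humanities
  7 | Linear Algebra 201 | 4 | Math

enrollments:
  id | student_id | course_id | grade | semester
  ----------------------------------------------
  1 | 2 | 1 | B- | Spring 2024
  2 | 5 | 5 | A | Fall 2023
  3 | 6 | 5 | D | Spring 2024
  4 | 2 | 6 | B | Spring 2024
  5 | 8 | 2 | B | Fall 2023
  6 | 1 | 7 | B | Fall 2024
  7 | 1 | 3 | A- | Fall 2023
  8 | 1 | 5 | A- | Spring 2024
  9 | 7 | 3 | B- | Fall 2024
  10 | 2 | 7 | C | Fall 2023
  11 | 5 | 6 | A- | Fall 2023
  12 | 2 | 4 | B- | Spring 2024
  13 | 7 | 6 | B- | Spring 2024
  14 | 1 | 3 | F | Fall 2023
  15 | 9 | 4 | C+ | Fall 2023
SELECT name, credits FROM courses WHERE credits < (SELECT MAX(credits) FROM courses)

Execution result:
name | credits
Music 101 | 3
Biology 201 | 3
Physics 201 | 3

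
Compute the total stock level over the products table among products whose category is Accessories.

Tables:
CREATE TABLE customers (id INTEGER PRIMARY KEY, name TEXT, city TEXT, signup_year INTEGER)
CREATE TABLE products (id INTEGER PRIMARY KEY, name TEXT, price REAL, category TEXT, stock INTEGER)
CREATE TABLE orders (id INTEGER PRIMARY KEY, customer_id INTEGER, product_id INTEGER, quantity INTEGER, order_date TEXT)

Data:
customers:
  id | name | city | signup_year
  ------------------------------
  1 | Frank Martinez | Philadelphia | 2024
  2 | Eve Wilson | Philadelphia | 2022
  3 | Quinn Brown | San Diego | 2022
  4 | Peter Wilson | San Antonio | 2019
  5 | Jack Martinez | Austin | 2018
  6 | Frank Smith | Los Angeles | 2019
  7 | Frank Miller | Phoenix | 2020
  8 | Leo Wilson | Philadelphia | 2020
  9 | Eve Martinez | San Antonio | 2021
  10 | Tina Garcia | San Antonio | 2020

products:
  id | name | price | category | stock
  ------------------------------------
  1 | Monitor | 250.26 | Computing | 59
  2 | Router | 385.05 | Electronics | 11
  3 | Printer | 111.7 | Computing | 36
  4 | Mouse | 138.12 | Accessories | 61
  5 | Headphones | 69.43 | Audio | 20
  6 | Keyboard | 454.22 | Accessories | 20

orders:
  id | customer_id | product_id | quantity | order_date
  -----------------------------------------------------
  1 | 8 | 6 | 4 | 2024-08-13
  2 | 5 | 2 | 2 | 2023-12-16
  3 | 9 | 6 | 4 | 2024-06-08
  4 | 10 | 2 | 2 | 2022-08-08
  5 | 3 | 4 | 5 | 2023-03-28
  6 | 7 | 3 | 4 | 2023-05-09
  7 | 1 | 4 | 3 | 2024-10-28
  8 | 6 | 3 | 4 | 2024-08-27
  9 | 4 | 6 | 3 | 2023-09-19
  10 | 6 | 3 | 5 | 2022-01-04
SELECT SUM(stock) FROM products WHERE category = 'Accessories'

Execution result:
81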